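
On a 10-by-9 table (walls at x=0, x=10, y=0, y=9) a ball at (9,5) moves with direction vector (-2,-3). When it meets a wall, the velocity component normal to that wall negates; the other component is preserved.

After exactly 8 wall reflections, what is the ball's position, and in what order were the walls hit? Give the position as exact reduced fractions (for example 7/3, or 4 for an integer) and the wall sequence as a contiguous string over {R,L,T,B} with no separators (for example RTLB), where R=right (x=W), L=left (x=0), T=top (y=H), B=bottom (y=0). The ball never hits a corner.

1. t=5/3 → B at (17/3,0); v=(-2,3)
2. t=17/6 → L at (0,17/2); v=(2,3)
3. t=1/6 → T at (1/3,9); v=(2,-3)
4. t=3 → B at (19/3,0); v=(2,3)
5. t=11/6 → R at (10,11/2); v=(-2,3)
6. t=7/6 → T at (23/3,9); v=(-2,-3)
7. t=3 → B at (5/3,0); v=(-2,3)
8. t=5/6 → L at (0,5/2); v=(2,3)

Final position: (0,5/2)
Wall sequence: BLTBRTBL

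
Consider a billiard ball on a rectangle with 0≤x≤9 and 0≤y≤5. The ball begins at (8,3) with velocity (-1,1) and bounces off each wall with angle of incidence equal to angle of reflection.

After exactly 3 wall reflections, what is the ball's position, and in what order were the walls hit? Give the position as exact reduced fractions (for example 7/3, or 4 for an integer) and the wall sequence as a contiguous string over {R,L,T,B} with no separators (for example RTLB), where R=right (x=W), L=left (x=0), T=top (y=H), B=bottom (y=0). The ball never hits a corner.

1. t=2 → T at (6,5); v=(-1,-1)
2. t=5 → B at (1,0); v=(-1,1)
3. t=1 → L at (0,1); v=(1,1)

Final position: (0,1)
Wall sequence: TBL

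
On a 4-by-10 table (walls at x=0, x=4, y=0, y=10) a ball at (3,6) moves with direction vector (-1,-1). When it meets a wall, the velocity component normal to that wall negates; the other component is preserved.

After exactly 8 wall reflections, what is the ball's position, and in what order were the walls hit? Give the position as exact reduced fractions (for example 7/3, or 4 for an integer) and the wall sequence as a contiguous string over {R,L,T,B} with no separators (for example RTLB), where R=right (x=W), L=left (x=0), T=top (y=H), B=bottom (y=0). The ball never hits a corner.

Final position: (4,3)
Wall sequence: LBRLRTLR

1. t=3 → L at (0,3); v=(1,-1)
2. t=3 → B at (3,0); v=(1,1)
3. t=1 → R at (4,1); v=(-1,1)
4. t=4 → L at (0,5); v=(1,1)
5. t=4 → R at (4,9); v=(-1,1)
6. t=1 → T at (3,10); v=(-1,-1)
7. t=3 → L at (0,7); v=(1,-1)
8. t=4 → R at (4,3); v=(-1,-1)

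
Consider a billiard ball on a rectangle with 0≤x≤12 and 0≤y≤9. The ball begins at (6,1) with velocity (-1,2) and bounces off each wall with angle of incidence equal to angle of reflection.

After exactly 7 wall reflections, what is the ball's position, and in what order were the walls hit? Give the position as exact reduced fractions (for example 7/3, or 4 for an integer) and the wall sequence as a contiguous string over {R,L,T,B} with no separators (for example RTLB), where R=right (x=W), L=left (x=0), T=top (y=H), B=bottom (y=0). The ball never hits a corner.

1. t=4 → T at (2,9); v=(-1,-2)
2. t=2 → L at (0,5); v=(1,-2)
3. t=5/2 → B at (5/2,0); v=(1,2)
4. t=9/2 → T at (7,9); v=(1,-2)
5. t=9/2 → B at (23/2,0); v=(1,2)
6. t=1/2 → R at (12,1); v=(-1,2)
7. t=4 → T at (8,9); v=(-1,-2)

Final position: (8,9)
Wall sequence: TLBTBRT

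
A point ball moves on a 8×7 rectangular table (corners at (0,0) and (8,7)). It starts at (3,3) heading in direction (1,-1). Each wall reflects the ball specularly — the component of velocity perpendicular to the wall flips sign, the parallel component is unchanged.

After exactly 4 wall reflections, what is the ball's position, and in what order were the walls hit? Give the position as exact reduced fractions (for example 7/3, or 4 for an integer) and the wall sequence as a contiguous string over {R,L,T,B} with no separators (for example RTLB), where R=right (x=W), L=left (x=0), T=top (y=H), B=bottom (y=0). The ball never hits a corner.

Final position: (0,4)
Wall sequence: BRTL

1. t=3 → B at (6,0); v=(1,1)
2. t=2 → R at (8,2); v=(-1,1)
3. t=5 → T at (3,7); v=(-1,-1)
4. t=3 → L at (0,4); v=(1,-1)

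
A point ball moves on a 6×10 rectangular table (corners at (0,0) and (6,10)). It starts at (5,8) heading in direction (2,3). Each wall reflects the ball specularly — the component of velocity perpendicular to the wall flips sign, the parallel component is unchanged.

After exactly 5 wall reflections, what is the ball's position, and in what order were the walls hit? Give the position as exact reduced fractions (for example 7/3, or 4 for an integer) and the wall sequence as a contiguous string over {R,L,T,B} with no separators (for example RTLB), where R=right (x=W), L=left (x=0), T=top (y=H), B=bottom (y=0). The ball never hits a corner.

1. t=1/2 → R at (6,19/2); v=(-2,3)
2. t=1/6 → T at (17/3,10); v=(-2,-3)
3. t=17/6 → L at (0,3/2); v=(2,-3)
4. t=1/2 → B at (1,0); v=(2,3)
5. t=5/2 → R at (6,15/2); v=(-2,3)

Final position: (6,15/2)
Wall sequence: RTLBR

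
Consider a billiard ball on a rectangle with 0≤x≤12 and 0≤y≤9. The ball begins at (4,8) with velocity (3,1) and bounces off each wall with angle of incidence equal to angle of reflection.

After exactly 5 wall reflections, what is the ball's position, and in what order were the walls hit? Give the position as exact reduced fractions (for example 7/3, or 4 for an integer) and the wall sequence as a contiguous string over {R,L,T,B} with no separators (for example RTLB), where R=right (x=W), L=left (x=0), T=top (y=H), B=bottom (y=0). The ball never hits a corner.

1. t=1 → T at (7,9); v=(3,-1)
2. t=5/3 → R at (12,22/3); v=(-3,-1)
3. t=4 → L at (0,10/3); v=(3,-1)
4. t=10/3 → B at (10,0); v=(3,1)
5. t=2/3 → R at (12,2/3); v=(-3,1)

Final position: (12,2/3)
Wall sequence: TRLBR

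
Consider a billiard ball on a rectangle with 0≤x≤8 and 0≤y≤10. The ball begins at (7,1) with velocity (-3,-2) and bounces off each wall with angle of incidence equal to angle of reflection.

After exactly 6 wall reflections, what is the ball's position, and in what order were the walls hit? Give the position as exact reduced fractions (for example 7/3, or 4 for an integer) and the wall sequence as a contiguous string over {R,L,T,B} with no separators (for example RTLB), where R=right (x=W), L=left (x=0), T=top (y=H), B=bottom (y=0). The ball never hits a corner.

1. t=1/2 → B at (11/2,0); v=(-3,2)
2. t=11/6 → L at (0,11/3); v=(3,2)
3. t=8/3 → R at (8,9); v=(-3,2)
4. t=1/2 → T at (13/2,10); v=(-3,-2)
5. t=13/6 → L at (0,17/3); v=(3,-2)
6. t=8/3 → R at (8,1/3); v=(-3,-2)

Final position: (8,1/3)
Wall sequence: BLRTLR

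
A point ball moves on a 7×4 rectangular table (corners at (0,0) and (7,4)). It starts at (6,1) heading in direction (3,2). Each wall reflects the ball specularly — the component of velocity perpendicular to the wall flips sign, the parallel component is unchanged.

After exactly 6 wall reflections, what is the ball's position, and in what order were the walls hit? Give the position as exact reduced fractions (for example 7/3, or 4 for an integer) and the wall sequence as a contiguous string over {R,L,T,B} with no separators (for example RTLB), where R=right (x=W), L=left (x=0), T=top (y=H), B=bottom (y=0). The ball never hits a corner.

1. t=1/3 → R at (7,5/3); v=(-3,2)
2. t=7/6 → T at (7/2,4); v=(-3,-2)
3. t=7/6 → L at (0,5/3); v=(3,-2)
4. t=5/6 → B at (5/2,0); v=(3,2)
5. t=3/2 → R at (7,3); v=(-3,2)
6. t=1/2 → T at (11/2,4); v=(-3,-2)

Final position: (11/2,4)
Wall sequence: RTLBRT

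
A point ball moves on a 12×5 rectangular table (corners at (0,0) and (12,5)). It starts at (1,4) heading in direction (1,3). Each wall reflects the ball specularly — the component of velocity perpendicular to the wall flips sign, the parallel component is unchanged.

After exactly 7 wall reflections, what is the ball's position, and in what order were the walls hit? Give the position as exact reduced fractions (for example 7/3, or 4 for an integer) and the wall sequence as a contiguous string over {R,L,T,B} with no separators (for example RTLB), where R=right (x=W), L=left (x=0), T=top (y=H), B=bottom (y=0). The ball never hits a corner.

1. t=1/3 → T at (4/3,5); v=(1,-3)
2. t=5/3 → B at (3,0); v=(1,3)
3. t=5/3 → T at (14/3,5); v=(1,-3)
4. t=5/3 → B at (19/3,0); v=(1,3)
5. t=5/3 → T at (8,5); v=(1,-3)
6. t=5/3 → B at (29/3,0); v=(1,3)
7. t=5/3 → T at (34/3,5); v=(1,-3)

Final position: (34/3,5)
Wall sequence: TBTBTBT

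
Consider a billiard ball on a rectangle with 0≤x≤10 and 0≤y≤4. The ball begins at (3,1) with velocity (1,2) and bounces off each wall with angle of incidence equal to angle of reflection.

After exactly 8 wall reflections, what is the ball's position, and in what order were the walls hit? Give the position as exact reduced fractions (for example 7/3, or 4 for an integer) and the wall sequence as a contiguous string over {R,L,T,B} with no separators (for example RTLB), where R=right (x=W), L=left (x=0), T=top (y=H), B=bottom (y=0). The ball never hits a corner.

1. t=3/2 → T at (9/2,4); v=(1,-2)
2. t=2 → B at (13/2,0); v=(1,2)
3. t=2 → T at (17/2,4); v=(1,-2)
4. t=3/2 → R at (10,1); v=(-1,-2)
5. t=1/2 → B at (19/2,0); v=(-1,2)
6. t=2 → T at (15/2,4); v=(-1,-2)
7. t=2 → B at (11/2,0); v=(-1,2)
8. t=2 → T at (7/2,4); v=(-1,-2)

Final position: (7/2,4)
Wall sequence: TBTRBTBT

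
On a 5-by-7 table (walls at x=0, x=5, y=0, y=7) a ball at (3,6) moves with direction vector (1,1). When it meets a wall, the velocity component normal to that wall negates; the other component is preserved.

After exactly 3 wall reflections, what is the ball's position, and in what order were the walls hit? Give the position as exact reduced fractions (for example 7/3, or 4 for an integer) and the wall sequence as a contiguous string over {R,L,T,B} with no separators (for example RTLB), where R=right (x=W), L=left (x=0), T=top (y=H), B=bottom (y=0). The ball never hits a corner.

Final position: (0,1)
Wall sequence: TRL

1. t=1 → T at (4,7); v=(1,-1)
2. t=1 → R at (5,6); v=(-1,-1)
3. t=5 → L at (0,1); v=(1,-1)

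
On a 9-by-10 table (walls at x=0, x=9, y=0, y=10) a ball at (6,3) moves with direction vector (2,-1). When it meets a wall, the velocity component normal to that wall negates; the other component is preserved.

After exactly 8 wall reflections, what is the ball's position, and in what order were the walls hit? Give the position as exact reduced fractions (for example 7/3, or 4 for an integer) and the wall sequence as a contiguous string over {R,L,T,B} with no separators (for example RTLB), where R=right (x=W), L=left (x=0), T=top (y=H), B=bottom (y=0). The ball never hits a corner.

1. t=3/2 → R at (9,3/2); v=(-2,-1)
2. t=3/2 → B at (6,0); v=(-2,1)
3. t=3 → L at (0,3); v=(2,1)
4. t=9/2 → R at (9,15/2); v=(-2,1)
5. t=5/2 → T at (4,10); v=(-2,-1)
6. t=2 → L at (0,8); v=(2,-1)
7. t=9/2 → R at (9,7/2); v=(-2,-1)
8. t=7/2 → B at (2,0); v=(-2,1)

Final position: (2,0)
Wall sequence: RBLRTLRB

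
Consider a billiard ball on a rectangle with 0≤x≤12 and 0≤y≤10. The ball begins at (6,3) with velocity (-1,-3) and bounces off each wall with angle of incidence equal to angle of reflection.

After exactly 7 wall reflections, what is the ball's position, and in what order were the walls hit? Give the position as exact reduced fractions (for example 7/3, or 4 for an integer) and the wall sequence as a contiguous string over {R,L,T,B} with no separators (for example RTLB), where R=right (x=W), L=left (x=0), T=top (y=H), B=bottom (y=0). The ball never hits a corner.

Final position: (35/3,10)
Wall sequence: BTLBTBT

1. t=1 → B at (5,0); v=(-1,3)
2. t=10/3 → T at (5/3,10); v=(-1,-3)
3. t=5/3 → L at (0,5); v=(1,-3)
4. t=5/3 → B at (5/3,0); v=(1,3)
5. t=10/3 → T at (5,10); v=(1,-3)
6. t=10/3 → B at (25/3,0); v=(1,3)
7. t=10/3 → T at (35/3,10); v=(1,-3)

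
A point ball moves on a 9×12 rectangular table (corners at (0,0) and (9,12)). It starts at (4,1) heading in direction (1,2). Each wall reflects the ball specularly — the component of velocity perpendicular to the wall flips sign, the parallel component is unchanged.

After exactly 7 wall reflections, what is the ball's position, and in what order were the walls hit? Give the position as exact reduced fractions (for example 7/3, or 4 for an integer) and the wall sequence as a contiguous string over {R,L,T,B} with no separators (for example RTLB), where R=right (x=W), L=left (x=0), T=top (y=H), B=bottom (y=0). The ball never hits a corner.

1. t=5 → R at (9,11); v=(-1,2)
2. t=1/2 → T at (17/2,12); v=(-1,-2)
3. t=6 → B at (5/2,0); v=(-1,2)
4. t=5/2 → L at (0,5); v=(1,2)
5. t=7/2 → T at (7/2,12); v=(1,-2)
6. t=11/2 → R at (9,1); v=(-1,-2)
7. t=1/2 → B at (17/2,0); v=(-1,2)

Final position: (17/2,0)
Wall sequence: RTBLTRB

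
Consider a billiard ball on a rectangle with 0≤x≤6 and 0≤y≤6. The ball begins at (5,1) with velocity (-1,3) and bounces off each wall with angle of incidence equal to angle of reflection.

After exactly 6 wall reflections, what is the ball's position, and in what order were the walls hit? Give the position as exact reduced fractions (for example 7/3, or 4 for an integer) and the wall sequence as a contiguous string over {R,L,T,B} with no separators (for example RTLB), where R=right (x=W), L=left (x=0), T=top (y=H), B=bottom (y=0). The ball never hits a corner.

Final position: (14/3,6)
Wall sequence: TBLTBT

1. t=5/3 → T at (10/3,6); v=(-1,-3)
2. t=2 → B at (4/3,0); v=(-1,3)
3. t=4/3 → L at (0,4); v=(1,3)
4. t=2/3 → T at (2/3,6); v=(1,-3)
5. t=2 → B at (8/3,0); v=(1,3)
6. t=2 → T at (14/3,6); v=(1,-3)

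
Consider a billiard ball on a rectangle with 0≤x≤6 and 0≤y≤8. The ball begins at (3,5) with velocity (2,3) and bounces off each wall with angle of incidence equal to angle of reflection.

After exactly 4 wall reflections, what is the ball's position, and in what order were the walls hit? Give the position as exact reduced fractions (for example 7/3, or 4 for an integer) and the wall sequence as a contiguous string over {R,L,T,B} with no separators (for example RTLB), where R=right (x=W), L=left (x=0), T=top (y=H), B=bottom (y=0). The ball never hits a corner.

1. t=1 → T at (5,8); v=(2,-3)
2. t=1/2 → R at (6,13/2); v=(-2,-3)
3. t=13/6 → B at (5/3,0); v=(-2,3)
4. t=5/6 → L at (0,5/2); v=(2,3)

Final position: (0,5/2)
Wall sequence: TRBL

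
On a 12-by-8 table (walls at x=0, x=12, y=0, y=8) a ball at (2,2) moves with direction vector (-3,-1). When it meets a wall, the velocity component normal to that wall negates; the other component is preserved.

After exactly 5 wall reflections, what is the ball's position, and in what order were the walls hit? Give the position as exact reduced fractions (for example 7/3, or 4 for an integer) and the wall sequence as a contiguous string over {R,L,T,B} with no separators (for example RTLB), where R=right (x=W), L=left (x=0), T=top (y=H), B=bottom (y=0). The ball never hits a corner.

1. t=2/3 → L at (0,4/3); v=(3,-1)
2. t=4/3 → B at (4,0); v=(3,1)
3. t=8/3 → R at (12,8/3); v=(-3,1)
4. t=4 → L at (0,20/3); v=(3,1)
5. t=4/3 → T at (4,8); v=(3,-1)

Final position: (4,8)
Wall sequence: LBRLT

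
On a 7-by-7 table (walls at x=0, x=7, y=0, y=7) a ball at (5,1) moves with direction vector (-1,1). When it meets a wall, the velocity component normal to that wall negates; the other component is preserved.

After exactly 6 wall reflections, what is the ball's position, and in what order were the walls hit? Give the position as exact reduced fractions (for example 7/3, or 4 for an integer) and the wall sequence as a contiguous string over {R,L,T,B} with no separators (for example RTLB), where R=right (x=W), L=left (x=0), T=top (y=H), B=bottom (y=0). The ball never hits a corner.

Final position: (1,7)
Wall sequence: LTRBLT

1. t=5 → L at (0,6); v=(1,1)
2. t=1 → T at (1,7); v=(1,-1)
3. t=6 → R at (7,1); v=(-1,-1)
4. t=1 → B at (6,0); v=(-1,1)
5. t=6 → L at (0,6); v=(1,1)
6. t=1 → T at (1,7); v=(1,-1)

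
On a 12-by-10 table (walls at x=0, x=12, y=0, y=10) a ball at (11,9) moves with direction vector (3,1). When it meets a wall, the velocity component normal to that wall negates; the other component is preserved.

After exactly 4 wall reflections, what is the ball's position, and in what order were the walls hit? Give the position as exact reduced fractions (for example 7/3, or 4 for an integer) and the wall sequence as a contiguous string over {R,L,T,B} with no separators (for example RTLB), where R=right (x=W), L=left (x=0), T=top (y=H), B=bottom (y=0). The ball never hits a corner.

Final position: (12,8/3)
Wall sequence: RTLR

1. t=1/3 → R at (12,28/3); v=(-3,1)
2. t=2/3 → T at (10,10); v=(-3,-1)
3. t=10/3 → L at (0,20/3); v=(3,-1)
4. t=4 → R at (12,8/3); v=(-3,-1)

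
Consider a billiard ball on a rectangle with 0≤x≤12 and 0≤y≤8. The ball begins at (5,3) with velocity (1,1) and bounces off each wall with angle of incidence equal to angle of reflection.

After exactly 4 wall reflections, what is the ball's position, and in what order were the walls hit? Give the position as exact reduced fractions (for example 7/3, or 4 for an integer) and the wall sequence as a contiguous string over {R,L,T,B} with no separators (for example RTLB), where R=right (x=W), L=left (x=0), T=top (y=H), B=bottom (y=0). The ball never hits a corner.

1. t=5 → T at (10,8); v=(1,-1)
2. t=2 → R at (12,6); v=(-1,-1)
3. t=6 → B at (6,0); v=(-1,1)
4. t=6 → L at (0,6); v=(1,1)

Final position: (0,6)
Wall sequence: TRBL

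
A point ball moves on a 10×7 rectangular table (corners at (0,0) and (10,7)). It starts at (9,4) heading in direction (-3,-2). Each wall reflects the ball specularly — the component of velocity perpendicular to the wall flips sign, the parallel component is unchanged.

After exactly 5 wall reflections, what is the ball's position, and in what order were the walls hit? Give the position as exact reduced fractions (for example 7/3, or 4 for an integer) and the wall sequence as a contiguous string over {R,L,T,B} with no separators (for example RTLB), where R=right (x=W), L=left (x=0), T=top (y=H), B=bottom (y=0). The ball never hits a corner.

Final position: (2,0)
Wall sequence: BLTRB

1. t=2 → B at (3,0); v=(-3,2)
2. t=1 → L at (0,2); v=(3,2)
3. t=5/2 → T at (15/2,7); v=(3,-2)
4. t=5/6 → R at (10,16/3); v=(-3,-2)
5. t=8/3 → B at (2,0); v=(-3,2)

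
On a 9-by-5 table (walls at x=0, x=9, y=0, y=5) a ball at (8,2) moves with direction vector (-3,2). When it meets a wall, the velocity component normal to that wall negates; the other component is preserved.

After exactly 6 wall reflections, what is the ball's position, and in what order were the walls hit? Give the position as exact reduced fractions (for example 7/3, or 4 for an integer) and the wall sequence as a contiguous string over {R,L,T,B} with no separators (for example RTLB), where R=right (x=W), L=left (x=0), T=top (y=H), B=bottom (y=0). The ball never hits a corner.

1. t=3/2 → T at (7/2,5); v=(-3,-2)
2. t=7/6 → L at (0,8/3); v=(3,-2)
3. t=4/3 → B at (4,0); v=(3,2)
4. t=5/3 → R at (9,10/3); v=(-3,2)
5. t=5/6 → T at (13/2,5); v=(-3,-2)
6. t=13/6 → L at (0,2/3); v=(3,-2)

Final position: (0,2/3)
Wall sequence: TLBRTL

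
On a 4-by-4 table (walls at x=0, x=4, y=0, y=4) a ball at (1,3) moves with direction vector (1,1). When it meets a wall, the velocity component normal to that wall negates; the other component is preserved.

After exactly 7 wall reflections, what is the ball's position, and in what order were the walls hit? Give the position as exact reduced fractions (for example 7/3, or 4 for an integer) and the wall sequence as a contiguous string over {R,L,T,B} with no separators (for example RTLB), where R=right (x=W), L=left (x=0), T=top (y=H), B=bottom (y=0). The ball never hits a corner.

Final position: (2,0)
Wall sequence: TRBLTRB

1. t=1 → T at (2,4); v=(1,-1)
2. t=2 → R at (4,2); v=(-1,-1)
3. t=2 → B at (2,0); v=(-1,1)
4. t=2 → L at (0,2); v=(1,1)
5. t=2 → T at (2,4); v=(1,-1)
6. t=2 → R at (4,2); v=(-1,-1)
7. t=2 → B at (2,0); v=(-1,1)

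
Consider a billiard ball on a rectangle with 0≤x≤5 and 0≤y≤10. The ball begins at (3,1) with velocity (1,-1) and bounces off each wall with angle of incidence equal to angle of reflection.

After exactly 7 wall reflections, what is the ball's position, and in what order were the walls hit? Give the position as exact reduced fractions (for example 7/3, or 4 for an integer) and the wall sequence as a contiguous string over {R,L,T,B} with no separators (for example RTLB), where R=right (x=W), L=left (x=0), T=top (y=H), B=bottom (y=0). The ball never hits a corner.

1. t=1 → B at (4,0); v=(1,1)
2. t=1 → R at (5,1); v=(-1,1)
3. t=5 → L at (0,6); v=(1,1)
4. t=4 → T at (4,10); v=(1,-1)
5. t=1 → R at (5,9); v=(-1,-1)
6. t=5 → L at (0,4); v=(1,-1)
7. t=4 → B at (4,0); v=(1,1)

Final position: (4,0)
Wall sequence: BRLTRLB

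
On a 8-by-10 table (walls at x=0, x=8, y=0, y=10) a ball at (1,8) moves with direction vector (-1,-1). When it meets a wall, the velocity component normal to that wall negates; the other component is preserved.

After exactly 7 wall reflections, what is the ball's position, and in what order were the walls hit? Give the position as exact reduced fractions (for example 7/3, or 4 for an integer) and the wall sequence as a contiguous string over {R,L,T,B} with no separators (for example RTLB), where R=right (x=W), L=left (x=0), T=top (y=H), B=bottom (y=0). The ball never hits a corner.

1. t=1 → L at (0,7); v=(1,-1)
2. t=7 → B at (7,0); v=(1,1)
3. t=1 → R at (8,1); v=(-1,1)
4. t=8 → L at (0,9); v=(1,1)
5. t=1 → T at (1,10); v=(1,-1)
6. t=7 → R at (8,3); v=(-1,-1)
7. t=3 → B at (5,0); v=(-1,1)

Final position: (5,0)
Wall sequence: LBRLTRB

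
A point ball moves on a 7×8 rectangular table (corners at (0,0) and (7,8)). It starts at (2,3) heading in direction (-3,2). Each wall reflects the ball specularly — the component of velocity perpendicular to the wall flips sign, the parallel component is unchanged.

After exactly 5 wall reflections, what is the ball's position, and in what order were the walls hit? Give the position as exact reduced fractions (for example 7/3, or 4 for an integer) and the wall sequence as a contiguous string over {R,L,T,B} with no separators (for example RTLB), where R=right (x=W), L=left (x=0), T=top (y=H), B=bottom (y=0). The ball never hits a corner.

1. t=2/3 → L at (0,13/3); v=(3,2)
2. t=11/6 → T at (11/2,8); v=(3,-2)
3. t=1/2 → R at (7,7); v=(-3,-2)
4. t=7/3 → L at (0,7/3); v=(3,-2)
5. t=7/6 → B at (7/2,0); v=(3,2)

Final position: (7/2,0)
Wall sequence: LTRLB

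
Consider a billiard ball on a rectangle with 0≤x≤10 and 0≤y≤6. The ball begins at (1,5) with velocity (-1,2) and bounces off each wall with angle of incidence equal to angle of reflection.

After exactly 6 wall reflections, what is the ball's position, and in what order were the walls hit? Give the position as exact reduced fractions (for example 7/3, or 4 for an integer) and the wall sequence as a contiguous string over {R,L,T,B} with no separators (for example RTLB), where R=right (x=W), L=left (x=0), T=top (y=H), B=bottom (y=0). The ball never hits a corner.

1. t=1/2 → T at (1/2,6); v=(-1,-2)
2. t=1/2 → L at (0,5); v=(1,-2)
3. t=5/2 → B at (5/2,0); v=(1,2)
4. t=3 → T at (11/2,6); v=(1,-2)
5. t=3 → B at (17/2,0); v=(1,2)
6. t=3/2 → R at (10,3); v=(-1,2)

Final position: (10,3)
Wall sequence: TLBTBR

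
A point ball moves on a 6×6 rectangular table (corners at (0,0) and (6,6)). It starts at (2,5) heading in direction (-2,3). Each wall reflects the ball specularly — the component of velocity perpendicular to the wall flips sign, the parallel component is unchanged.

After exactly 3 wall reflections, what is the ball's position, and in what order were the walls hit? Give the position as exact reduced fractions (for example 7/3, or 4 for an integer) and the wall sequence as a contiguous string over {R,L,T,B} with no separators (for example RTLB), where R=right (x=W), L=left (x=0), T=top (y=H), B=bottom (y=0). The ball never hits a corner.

Final position: (8/3,0)
Wall sequence: TLB

1. t=1/3 → T at (4/3,6); v=(-2,-3)
2. t=2/3 → L at (0,4); v=(2,-3)
3. t=4/3 → B at (8/3,0); v=(2,3)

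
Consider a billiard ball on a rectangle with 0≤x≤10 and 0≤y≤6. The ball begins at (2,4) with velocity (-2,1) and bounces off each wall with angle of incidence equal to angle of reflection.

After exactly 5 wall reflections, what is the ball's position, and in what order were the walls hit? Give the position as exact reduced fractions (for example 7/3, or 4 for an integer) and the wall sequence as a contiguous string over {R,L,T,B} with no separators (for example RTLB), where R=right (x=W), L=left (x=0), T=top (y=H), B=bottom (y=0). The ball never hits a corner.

Final position: (0,3)
Wall sequence: LTRBL

1. t=1 → L at (0,5); v=(2,1)
2. t=1 → T at (2,6); v=(2,-1)
3. t=4 → R at (10,2); v=(-2,-1)
4. t=2 → B at (6,0); v=(-2,1)
5. t=3 → L at (0,3); v=(2,1)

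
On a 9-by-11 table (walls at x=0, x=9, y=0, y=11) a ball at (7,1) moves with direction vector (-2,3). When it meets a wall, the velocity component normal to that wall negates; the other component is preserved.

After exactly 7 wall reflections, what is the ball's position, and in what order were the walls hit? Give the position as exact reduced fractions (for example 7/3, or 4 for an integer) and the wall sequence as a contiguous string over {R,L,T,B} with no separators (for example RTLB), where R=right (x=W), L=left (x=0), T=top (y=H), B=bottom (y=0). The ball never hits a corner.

1. t=10/3 → T at (1/3,11); v=(-2,-3)
2. t=1/6 → L at (0,21/2); v=(2,-3)
3. t=7/2 → B at (7,0); v=(2,3)
4. t=1 → R at (9,3); v=(-2,3)
5. t=8/3 → T at (11/3,11); v=(-2,-3)
6. t=11/6 → L at (0,11/2); v=(2,-3)
7. t=11/6 → B at (11/3,0); v=(2,3)

Final position: (11/3,0)
Wall sequence: TLBRTLB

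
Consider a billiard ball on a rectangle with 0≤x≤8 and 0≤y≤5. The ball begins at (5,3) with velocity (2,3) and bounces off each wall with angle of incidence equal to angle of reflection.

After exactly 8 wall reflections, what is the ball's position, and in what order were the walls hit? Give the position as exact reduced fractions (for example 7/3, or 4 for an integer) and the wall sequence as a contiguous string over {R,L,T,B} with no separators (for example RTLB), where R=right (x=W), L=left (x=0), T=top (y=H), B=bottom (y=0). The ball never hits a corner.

1. t=2/3 → T at (19/3,5); v=(2,-3)
2. t=5/6 → R at (8,5/2); v=(-2,-3)
3. t=5/6 → B at (19/3,0); v=(-2,3)
4. t=5/3 → T at (3,5); v=(-2,-3)
5. t=3/2 → L at (0,1/2); v=(2,-3)
6. t=1/6 → B at (1/3,0); v=(2,3)
7. t=5/3 → T at (11/3,5); v=(2,-3)
8. t=5/3 → B at (7,0); v=(2,3)

Final position: (7,0)
Wall sequence: TRBTLBTB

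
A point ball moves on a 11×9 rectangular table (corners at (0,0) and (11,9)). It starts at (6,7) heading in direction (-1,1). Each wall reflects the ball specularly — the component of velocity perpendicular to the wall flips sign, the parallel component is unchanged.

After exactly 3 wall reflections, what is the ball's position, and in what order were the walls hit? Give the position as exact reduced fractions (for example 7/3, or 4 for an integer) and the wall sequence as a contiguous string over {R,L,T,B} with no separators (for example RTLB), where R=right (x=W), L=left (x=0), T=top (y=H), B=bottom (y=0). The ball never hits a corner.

Final position: (5,0)
Wall sequence: TLB

1. t=2 → T at (4,9); v=(-1,-1)
2. t=4 → L at (0,5); v=(1,-1)
3. t=5 → B at (5,0); v=(1,1)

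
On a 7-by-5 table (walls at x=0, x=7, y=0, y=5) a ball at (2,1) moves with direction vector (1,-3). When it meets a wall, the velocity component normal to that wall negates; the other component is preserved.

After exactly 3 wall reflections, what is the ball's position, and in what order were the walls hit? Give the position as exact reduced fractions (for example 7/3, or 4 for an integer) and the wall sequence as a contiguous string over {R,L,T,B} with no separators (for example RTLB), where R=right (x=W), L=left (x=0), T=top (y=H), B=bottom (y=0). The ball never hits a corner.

Final position: (17/3,0)
Wall sequence: BTB

1. t=1/3 → B at (7/3,0); v=(1,3)
2. t=5/3 → T at (4,5); v=(1,-3)
3. t=5/3 → B at (17/3,0); v=(1,3)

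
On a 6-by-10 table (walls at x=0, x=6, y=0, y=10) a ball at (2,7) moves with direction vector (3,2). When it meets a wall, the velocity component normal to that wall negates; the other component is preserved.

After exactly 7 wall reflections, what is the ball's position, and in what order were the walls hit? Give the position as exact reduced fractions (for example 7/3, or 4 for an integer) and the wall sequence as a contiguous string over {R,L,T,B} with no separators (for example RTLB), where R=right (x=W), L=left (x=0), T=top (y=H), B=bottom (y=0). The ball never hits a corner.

Final position: (6,17/3)
Wall sequence: RTLRBLR

1. t=4/3 → R at (6,29/3); v=(-3,2)
2. t=1/6 → T at (11/2,10); v=(-3,-2)
3. t=11/6 → L at (0,19/3); v=(3,-2)
4. t=2 → R at (6,7/3); v=(-3,-2)
5. t=7/6 → B at (5/2,0); v=(-3,2)
6. t=5/6 → L at (0,5/3); v=(3,2)
7. t=2 → R at (6,17/3); v=(-3,2)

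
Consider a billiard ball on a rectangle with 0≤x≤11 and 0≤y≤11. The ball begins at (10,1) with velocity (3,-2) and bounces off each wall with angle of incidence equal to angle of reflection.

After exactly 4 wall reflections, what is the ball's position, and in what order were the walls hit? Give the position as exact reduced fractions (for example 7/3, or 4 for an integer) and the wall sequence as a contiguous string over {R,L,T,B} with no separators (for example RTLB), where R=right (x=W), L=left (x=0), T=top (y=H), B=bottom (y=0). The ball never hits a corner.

1. t=1/3 → R at (11,1/3); v=(-3,-2)
2. t=1/6 → B at (21/2,0); v=(-3,2)
3. t=7/2 → L at (0,7); v=(3,2)
4. t=2 → T at (6,11); v=(3,-2)

Final position: (6,11)
Wall sequence: RBLT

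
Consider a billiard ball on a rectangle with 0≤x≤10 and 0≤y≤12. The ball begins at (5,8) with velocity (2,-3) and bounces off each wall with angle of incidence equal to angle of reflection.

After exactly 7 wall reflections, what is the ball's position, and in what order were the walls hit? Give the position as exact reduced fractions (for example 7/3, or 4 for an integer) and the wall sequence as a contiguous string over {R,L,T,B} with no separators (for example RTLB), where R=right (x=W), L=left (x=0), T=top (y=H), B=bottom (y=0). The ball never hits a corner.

Final position: (17/3,12)
Wall sequence: RBTLBRT

1. t=5/2 → R at (10,1/2); v=(-2,-3)
2. t=1/6 → B at (29/3,0); v=(-2,3)
3. t=4 → T at (5/3,12); v=(-2,-3)
4. t=5/6 → L at (0,19/2); v=(2,-3)
5. t=19/6 → B at (19/3,0); v=(2,3)
6. t=11/6 → R at (10,11/2); v=(-2,3)
7. t=13/6 → T at (17/3,12); v=(-2,-3)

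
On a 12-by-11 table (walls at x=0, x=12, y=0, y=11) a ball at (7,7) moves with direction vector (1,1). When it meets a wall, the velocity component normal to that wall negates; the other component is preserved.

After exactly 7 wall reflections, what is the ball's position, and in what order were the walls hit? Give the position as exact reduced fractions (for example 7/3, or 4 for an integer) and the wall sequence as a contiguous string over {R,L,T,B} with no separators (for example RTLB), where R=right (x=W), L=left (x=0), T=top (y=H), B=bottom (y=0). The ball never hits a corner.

1. t=4 → T at (11,11); v=(1,-1)
2. t=1 → R at (12,10); v=(-1,-1)
3. t=10 → B at (2,0); v=(-1,1)
4. t=2 → L at (0,2); v=(1,1)
5. t=9 → T at (9,11); v=(1,-1)
6. t=3 → R at (12,8); v=(-1,-1)
7. t=8 → B at (4,0); v=(-1,1)

Final position: (4,0)
Wall sequence: TRBLTRB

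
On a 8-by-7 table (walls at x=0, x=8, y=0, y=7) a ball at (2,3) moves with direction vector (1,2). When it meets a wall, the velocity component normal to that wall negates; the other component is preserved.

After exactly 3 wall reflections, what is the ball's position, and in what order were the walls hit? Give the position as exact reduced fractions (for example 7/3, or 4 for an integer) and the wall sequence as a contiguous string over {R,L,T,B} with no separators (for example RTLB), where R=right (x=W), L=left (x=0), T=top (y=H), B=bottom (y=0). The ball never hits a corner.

Final position: (8,1)
Wall sequence: TBR

1. t=2 → T at (4,7); v=(1,-2)
2. t=7/2 → B at (15/2,0); v=(1,2)
3. t=1/2 → R at (8,1); v=(-1,2)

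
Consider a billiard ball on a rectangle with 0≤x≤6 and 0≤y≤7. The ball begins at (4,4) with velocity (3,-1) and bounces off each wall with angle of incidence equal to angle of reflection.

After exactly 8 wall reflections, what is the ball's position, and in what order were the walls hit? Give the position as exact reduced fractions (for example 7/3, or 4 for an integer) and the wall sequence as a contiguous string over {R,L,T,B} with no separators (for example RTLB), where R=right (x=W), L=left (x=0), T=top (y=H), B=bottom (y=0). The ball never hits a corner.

Final position: (1,7)
Wall sequence: RLBRLRLT

1. t=2/3 → R at (6,10/3); v=(-3,-1)
2. t=2 → L at (0,4/3); v=(3,-1)
3. t=4/3 → B at (4,0); v=(3,1)
4. t=2/3 → R at (6,2/3); v=(-3,1)
5. t=2 → L at (0,8/3); v=(3,1)
6. t=2 → R at (6,14/3); v=(-3,1)
7. t=2 → L at (0,20/3); v=(3,1)
8. t=1/3 → T at (1,7); v=(3,-1)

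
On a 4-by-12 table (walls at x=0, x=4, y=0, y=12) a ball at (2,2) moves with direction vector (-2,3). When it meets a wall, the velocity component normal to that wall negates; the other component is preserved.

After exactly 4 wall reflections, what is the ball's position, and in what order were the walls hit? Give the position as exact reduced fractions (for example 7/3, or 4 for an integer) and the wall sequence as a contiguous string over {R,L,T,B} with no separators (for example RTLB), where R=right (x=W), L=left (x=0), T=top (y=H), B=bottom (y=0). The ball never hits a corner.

1. t=1 → L at (0,5); v=(2,3)
2. t=2 → R at (4,11); v=(-2,3)
3. t=1/3 → T at (10/3,12); v=(-2,-3)
4. t=5/3 → L at (0,7); v=(2,-3)

Final position: (0,7)
Wall sequence: LRTL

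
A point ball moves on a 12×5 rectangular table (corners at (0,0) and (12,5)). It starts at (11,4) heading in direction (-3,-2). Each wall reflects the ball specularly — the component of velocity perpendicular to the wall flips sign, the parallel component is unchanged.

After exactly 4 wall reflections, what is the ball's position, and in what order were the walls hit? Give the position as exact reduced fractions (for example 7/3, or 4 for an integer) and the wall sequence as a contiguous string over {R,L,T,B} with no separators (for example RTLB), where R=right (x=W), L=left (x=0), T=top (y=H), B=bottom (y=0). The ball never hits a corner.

1. t=2 → B at (5,0); v=(-3,2)
2. t=5/3 → L at (0,10/3); v=(3,2)
3. t=5/6 → T at (5/2,5); v=(3,-2)
4. t=5/2 → B at (10,0); v=(3,2)

Final position: (10,0)
Wall sequence: BLTB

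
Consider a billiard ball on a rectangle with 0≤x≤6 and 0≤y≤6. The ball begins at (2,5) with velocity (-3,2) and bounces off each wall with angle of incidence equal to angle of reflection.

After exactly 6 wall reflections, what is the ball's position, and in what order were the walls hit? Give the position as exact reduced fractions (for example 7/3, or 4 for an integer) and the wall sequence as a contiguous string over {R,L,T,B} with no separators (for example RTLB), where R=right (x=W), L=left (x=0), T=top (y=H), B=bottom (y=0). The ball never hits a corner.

1. t=1/2 → T at (1/2,6); v=(-3,-2)
2. t=1/6 → L at (0,17/3); v=(3,-2)
3. t=2 → R at (6,5/3); v=(-3,-2)
4. t=5/6 → B at (7/2,0); v=(-3,2)
5. t=7/6 → L at (0,7/3); v=(3,2)
6. t=11/6 → T at (11/2,6); v=(3,-2)

Final position: (11/2,6)
Wall sequence: TLRBLT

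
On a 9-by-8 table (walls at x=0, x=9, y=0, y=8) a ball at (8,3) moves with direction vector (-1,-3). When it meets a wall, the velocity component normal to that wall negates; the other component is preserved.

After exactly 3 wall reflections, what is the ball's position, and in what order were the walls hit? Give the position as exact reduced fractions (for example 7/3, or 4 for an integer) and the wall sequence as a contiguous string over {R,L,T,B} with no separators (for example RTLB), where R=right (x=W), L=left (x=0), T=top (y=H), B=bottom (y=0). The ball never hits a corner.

1. t=1 → B at (7,0); v=(-1,3)
2. t=8/3 → T at (13/3,8); v=(-1,-3)
3. t=8/3 → B at (5/3,0); v=(-1,3)

Final position: (5/3,0)
Wall sequence: BTB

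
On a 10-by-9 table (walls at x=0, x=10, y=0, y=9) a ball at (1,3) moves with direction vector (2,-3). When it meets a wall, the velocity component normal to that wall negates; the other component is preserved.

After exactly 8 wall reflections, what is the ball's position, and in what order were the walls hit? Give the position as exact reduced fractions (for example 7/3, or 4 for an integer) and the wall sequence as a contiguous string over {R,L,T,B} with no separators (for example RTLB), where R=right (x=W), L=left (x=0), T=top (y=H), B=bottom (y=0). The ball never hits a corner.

1. t=1 → B at (3,0); v=(2,3)
2. t=3 → T at (9,9); v=(2,-3)
3. t=1/2 → R at (10,15/2); v=(-2,-3)
4. t=5/2 → B at (5,0); v=(-2,3)
5. t=5/2 → L at (0,15/2); v=(2,3)
6. t=1/2 → T at (1,9); v=(2,-3)
7. t=3 → B at (7,0); v=(2,3)
8. t=3/2 → R at (10,9/2); v=(-2,3)

Final position: (10,9/2)
Wall sequence: BTRBLTBR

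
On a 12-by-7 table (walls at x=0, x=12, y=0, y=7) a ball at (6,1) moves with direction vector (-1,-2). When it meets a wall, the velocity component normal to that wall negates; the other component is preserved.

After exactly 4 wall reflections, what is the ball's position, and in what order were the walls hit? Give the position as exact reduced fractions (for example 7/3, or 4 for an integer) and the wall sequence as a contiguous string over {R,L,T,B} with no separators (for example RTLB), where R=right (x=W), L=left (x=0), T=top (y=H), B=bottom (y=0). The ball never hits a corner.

Final position: (3/2,0)
Wall sequence: BTLB

1. t=1/2 → B at (11/2,0); v=(-1,2)
2. t=7/2 → T at (2,7); v=(-1,-2)
3. t=2 → L at (0,3); v=(1,-2)
4. t=3/2 → B at (3/2,0); v=(1,2)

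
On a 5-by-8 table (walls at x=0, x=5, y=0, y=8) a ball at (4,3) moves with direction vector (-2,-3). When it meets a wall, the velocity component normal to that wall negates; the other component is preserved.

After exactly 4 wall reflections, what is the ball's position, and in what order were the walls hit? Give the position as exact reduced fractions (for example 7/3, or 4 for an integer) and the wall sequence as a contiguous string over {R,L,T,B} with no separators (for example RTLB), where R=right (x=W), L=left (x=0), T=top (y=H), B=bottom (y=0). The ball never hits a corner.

Final position: (5,11/2)
Wall sequence: BLTR

1. t=1 → B at (2,0); v=(-2,3)
2. t=1 → L at (0,3); v=(2,3)
3. t=5/3 → T at (10/3,8); v=(2,-3)
4. t=5/6 → R at (5,11/2); v=(-2,-3)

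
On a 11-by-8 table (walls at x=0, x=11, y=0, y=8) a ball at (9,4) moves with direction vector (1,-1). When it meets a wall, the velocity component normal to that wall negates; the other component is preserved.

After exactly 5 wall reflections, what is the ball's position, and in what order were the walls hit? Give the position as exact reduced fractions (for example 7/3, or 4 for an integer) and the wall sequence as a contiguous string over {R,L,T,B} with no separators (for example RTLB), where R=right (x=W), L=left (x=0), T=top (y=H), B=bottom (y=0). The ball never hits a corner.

1. t=2 → R at (11,2); v=(-1,-1)
2. t=2 → B at (9,0); v=(-1,1)
3. t=8 → T at (1,8); v=(-1,-1)
4. t=1 → L at (0,7); v=(1,-1)
5. t=7 → B at (7,0); v=(1,1)

Final position: (7,0)
Wall sequence: RBTLB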